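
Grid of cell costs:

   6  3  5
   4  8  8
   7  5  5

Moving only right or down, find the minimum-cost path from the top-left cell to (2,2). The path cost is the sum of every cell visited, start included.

Path r0c0→r0c1→r0c2→r1c2→r2c2: 6 + 3 + 5 + 8 + 5 = 27.

27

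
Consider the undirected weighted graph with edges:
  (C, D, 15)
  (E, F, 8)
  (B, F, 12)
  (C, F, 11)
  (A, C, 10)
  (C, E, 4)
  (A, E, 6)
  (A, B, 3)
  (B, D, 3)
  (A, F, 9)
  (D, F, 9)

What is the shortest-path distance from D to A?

Checking several routes:
D → F → A: 9 + 9 = 18
D → B → F → A: 3 + 12 + 9 = 24
D → F → E → A: 9 + 8 + 6 = 23
D → F → B → A: 9 + 12 + 3 = 24
D → B → A: 3 + 3 = 6
Shortest: 6.

6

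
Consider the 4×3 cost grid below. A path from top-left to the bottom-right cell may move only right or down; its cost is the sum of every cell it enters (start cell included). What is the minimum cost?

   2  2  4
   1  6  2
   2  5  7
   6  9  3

Path r0c0 r0c1 r0c2 r1c2 r2c2 r3c2: 2 + 2 + 4 + 2 + 7 + 3 = 20.

20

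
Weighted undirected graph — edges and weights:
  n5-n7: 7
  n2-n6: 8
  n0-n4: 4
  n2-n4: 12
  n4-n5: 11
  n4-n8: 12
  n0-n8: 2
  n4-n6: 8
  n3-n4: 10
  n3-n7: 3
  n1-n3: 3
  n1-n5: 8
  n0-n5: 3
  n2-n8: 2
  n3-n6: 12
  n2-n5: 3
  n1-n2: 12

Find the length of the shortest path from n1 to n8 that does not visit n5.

Comparing a few candidate routes:
n1 - n3 - n4 - n8: 3 + 10 + 12 = 25
n1 - n3 - n4 - n0 - n8: 3 + 10 + 4 + 2 = 19
n1 - n2 - n8: 12 + 2 = 14
n1 - n3 - n6 - n2 - n8: 3 + 12 + 8 + 2 = 25
Shortest: 14.

14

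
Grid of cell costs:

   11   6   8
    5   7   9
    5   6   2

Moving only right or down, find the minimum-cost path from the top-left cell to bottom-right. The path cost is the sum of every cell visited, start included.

Path (0,0) → (1,0) → (2,0) → (2,1) → (2,2): 11 + 5 + 5 + 6 + 2 = 29.

29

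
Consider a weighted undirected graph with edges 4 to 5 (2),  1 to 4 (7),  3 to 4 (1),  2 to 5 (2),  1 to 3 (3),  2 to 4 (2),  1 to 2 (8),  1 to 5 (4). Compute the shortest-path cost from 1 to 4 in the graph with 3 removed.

6

Routes from 1 to 4 avoiding 3:
1-2-5-4: 8 + 2 + 2 = 12
1-2-4: 8 + 2 = 10
1-5-2-4: 4 + 2 + 2 = 8
1-5-4: 4 + 2 = 6
1-4: 7
The minimum is 6.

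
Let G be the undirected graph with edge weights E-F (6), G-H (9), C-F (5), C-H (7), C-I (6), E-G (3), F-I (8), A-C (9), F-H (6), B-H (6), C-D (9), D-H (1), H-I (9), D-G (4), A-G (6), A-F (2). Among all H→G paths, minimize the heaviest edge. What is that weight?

A few of the H→G routes:
H - F - A - G: max(6, 2, 6) = 6
H - D - G: max(1, 4) = 4
H - C - F - A - G: max(7, 5, 2, 6) = 7
H - C - F - E - G: max(7, 5, 6, 3) = 7
H - F - E - G: max(6, 6, 3) = 6
H - C - I - F - E - G: max(7, 6, 8, 6, 3) = 8
The minimum achievable maximum is 4.

4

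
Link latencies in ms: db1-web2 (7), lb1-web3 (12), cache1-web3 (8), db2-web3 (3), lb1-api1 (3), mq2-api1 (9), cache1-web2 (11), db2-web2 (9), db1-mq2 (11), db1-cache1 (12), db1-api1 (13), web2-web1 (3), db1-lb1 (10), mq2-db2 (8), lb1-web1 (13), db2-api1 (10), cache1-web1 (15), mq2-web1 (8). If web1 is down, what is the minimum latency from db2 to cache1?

11

Some routes from db2 to cache1 avoiding web1:
db2 -> web2 -> db1 -> cache1: 9 + 7 + 12 = 28
db2 -> mq2 -> db1 -> cache1: 8 + 11 + 12 = 31
db2 -> web2 -> cache1: 9 + 11 = 20
db2 -> api1 -> lb1 -> web3 -> cache1: 10 + 3 + 12 + 8 = 33
db2 -> web3 -> cache1: 3 + 8 = 11
Shortest: 11 ms.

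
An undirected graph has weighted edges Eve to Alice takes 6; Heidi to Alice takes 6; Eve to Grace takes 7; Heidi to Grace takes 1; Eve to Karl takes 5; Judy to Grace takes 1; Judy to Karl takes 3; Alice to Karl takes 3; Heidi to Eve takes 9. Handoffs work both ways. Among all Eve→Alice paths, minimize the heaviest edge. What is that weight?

Checking several routes:
Eve → Karl → Judy → Grace → Heidi → Alice: max(5, 3, 1, 1, 6) = 6
Eve → Alice: max(6) = 6
Eve → Grace → Heidi → Alice: max(7, 1, 6) = 7
Eve → Grace → Judy → Karl → Alice: max(7, 1, 3, 3) = 7
Eve → Karl → Alice: max(5, 3) = 5
Smallest bottleneck: 5.

5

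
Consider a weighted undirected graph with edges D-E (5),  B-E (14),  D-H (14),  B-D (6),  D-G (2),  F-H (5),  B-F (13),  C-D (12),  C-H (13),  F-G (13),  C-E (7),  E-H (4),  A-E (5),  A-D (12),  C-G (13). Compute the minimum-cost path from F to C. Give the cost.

16

Comparing a few candidate routes:
F -> H -> C: 5 + 13 = 18
F -> H -> E -> D -> C: 5 + 4 + 5 + 12 = 26
F -> G -> D -> E -> C: 13 + 2 + 5 + 7 = 27
F -> G -> C: 13 + 13 = 26
F -> H -> E -> C: 5 + 4 + 7 = 16
The minimum is 16.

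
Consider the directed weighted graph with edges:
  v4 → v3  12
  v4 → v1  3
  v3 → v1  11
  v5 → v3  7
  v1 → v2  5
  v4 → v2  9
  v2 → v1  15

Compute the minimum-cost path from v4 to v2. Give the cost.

Paths from v4 to v2:
v4 -> v1 -> v2: 3 + 5 = 8
v4 -> v2: 9
v4 -> v3 -> v1 -> v2: 12 + 11 + 5 = 28
Shortest: 8.

8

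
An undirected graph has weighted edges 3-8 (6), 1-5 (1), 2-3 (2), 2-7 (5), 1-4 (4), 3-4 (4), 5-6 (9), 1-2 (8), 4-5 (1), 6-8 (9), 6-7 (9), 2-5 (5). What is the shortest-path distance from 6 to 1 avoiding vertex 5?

22

Paths from 6 to 1 avoiding 5:
6 - 7 - 2 - 1: 9 + 5 + 8 = 22
6 - 8 - 3 - 4 - 1: 9 + 6 + 4 + 4 = 23
6 - 8 - 3 - 2 - 1: 9 + 6 + 2 + 8 = 25
6 - 7 - 2 - 3 - 4 - 1: 9 + 5 + 2 + 4 + 4 = 24
Best route has total 22.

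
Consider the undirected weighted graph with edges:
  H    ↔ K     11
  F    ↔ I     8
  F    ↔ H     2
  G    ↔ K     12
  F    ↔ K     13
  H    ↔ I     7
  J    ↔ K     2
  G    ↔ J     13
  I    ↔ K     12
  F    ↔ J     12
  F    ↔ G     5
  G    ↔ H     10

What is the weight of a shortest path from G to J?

Checking several routes:
G → J: 13
G → K → J: 12 + 2 = 14
G → F → J: 5 + 12 = 17
G → F → H → K → J: 5 + 2 + 11 + 2 = 20
G → F → K → J: 5 + 13 + 2 = 20
Shortest: 13.

13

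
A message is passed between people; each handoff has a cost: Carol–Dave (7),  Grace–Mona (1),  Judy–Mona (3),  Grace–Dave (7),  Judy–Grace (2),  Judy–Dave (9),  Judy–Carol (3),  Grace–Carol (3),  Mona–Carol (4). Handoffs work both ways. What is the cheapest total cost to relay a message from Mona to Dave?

8

Checking several routes:
Mona -> Grace -> Carol -> Dave: 1 + 3 + 7 = 11
Mona -> Grace -> Dave: 1 + 7 = 8
Mona -> Carol -> Dave: 4 + 7 = 11
Shortest: 8.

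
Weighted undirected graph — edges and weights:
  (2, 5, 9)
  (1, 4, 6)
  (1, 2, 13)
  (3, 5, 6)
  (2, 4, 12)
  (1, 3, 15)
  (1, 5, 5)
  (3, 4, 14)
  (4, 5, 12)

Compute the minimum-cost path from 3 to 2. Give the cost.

15

Comparing a few candidate routes:
3-1-2: 15 + 13 = 28
3-5-2: 6 + 9 = 15
3-4-2: 14 + 12 = 26
3-5-1-2: 6 + 5 + 13 = 24
3-5-1-4-2: 6 + 5 + 6 + 12 = 29
The minimum is 15.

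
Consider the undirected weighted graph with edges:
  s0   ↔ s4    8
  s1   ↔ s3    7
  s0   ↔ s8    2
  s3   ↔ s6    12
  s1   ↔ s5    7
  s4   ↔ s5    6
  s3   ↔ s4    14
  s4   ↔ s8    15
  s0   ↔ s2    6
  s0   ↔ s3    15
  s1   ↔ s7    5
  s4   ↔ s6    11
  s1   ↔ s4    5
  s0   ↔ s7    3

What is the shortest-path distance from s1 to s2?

Some routes from s1 to s2:
s1 -> s4 -> s0 -> s2: 5 + 8 + 6 = 19
s1 -> s7 -> s0 -> s2: 5 + 3 + 6 = 14
s1 -> s5 -> s4 -> s0 -> s2: 7 + 6 + 8 + 6 = 27
Best route has total 14.

14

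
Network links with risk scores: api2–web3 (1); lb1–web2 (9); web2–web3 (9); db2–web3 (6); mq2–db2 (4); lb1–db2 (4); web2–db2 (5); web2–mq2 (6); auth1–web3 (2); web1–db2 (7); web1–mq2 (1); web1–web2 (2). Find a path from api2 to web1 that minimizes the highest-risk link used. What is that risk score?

6

Comparing a few candidate routes:
api2 -> web3 -> db2 -> mq2 -> web2 -> web1: max(1, 6, 4, 6, 2) = 6
api2 -> web3 -> db2 -> web2 -> mq2 -> web1: max(1, 6, 5, 6, 1) = 6
api2 -> web3 -> db2 -> mq2 -> web1: max(1, 6, 4, 1) = 6
api2 -> web3 -> db2 -> web2 -> web1: max(1, 6, 5, 2) = 6
Smallest bottleneck: 6.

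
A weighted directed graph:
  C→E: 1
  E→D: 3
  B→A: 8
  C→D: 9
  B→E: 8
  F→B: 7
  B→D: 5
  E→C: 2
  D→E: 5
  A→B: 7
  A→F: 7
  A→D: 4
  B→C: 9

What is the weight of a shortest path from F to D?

12

Checking several routes:
F -> B -> C -> E -> D: 7 + 9 + 1 + 3 = 20
F -> B -> D: 7 + 5 = 12
F -> B -> A -> D: 7 + 8 + 4 = 19
F -> B -> E -> D: 7 + 8 + 3 = 18
Shortest: 12.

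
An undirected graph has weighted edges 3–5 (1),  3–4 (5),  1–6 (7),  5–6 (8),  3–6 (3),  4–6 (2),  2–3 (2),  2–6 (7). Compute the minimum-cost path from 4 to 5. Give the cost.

6

Comparing a few candidate routes:
4 → 6 → 5: 2 + 8 = 10
4 → 3 → 5: 5 + 1 = 6
4 → 6 → 3 → 5: 2 + 3 + 1 = 6
4 → 3 → 6 → 5: 5 + 3 + 8 = 16
4 → 6 → 2 → 3 → 5: 2 + 7 + 2 + 1 = 12
Best route has total 6.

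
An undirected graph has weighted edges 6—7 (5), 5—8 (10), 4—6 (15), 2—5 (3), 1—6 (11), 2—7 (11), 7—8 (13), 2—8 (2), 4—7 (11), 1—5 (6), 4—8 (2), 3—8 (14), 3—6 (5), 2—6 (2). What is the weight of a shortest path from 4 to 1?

Comparing a few candidate routes:
4→6→1: 15 + 11 = 26
4→8→2→6→1: 2 + 2 + 2 + 11 = 17
4→8→2→5→1: 2 + 2 + 3 + 6 = 13
4→8→5→1: 2 + 10 + 6 = 18
The minimum is 13.

13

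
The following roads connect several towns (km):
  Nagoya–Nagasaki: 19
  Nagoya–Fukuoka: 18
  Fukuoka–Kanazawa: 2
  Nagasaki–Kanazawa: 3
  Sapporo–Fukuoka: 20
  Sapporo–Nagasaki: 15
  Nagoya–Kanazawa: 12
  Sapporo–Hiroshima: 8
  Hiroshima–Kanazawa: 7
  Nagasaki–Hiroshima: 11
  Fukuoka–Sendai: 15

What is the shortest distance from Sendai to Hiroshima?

Some routes from Sendai to Hiroshima:
Sendai-Fukuoka-Sapporo-Hiroshima: 15 + 20 + 8 = 43
Sendai-Fukuoka-Kanazawa-Hiroshima: 15 + 2 + 7 = 24
Sendai-Fukuoka-Nagoya-Kanazawa-Hiroshima: 15 + 18 + 12 + 7 = 52
Sendai-Fukuoka-Kanazawa-Nagasaki-Sapporo-Hiroshima: 15 + 2 + 3 + 15 + 8 = 43
Sendai-Fukuoka-Kanazawa-Nagasaki-Hiroshima: 15 + 2 + 3 + 11 = 31
Shortest: 24 km.

24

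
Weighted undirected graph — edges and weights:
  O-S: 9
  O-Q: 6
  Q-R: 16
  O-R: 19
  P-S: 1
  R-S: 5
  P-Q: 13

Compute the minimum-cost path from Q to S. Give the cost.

Comparing a few candidate routes:
Q → R → S: 16 + 5 = 21
Q → O → S: 6 + 9 = 15
Q → P → S: 13 + 1 = 14
The minimum is 14.

14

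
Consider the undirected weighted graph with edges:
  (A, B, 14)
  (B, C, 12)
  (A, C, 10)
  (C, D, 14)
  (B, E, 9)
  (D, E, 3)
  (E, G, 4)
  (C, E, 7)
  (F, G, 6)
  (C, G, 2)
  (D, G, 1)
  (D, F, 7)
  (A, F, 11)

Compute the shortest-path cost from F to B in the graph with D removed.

19

Some routes from F to B avoiding D:
F - G - C - B: 6 + 2 + 12 = 20
F - G - C - E - B: 6 + 2 + 7 + 9 = 24
F - G - E - B: 6 + 4 + 9 = 19
F - A - B: 11 + 14 = 25
Shortest: 19.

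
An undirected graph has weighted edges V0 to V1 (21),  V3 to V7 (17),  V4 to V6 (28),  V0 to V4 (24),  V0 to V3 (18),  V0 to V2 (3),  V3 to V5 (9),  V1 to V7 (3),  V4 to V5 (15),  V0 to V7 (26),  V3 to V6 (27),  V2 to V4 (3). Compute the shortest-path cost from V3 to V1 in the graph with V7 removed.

A few of the V3→V1 routes:
V3→V6→V4→V2→V0→V1: 27 + 28 + 3 + 3 + 21 = 82
V3→V0→V1: 18 + 21 = 39
V3→V5→V4→V0→V1: 9 + 15 + 24 + 21 = 69
V3→V5→V4→V2→V0→V1: 9 + 15 + 3 + 3 + 21 = 51
The minimum is 39.

39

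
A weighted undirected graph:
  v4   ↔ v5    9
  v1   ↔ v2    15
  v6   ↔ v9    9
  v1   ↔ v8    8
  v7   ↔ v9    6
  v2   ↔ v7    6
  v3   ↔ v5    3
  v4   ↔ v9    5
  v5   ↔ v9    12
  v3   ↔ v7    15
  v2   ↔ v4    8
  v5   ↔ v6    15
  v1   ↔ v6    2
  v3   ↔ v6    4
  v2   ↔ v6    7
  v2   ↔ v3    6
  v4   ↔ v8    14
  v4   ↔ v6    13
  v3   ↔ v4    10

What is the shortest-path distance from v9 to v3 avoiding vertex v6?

15

A few of the v9→v3 routes:
v9 - v4 - v5 - v3: 5 + 9 + 3 = 17
v9 - v4 - v3: 5 + 10 = 15
v9 - v7 - v2 - v3: 6 + 6 + 6 = 18
v9 - v5 - v3: 12 + 3 = 15
The minimum is 15.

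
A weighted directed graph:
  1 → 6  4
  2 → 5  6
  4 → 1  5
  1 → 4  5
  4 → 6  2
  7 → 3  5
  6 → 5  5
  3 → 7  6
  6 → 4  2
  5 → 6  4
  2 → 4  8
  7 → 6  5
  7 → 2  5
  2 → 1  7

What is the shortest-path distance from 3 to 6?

Checking several routes:
3 - 7 - 2 - 4 - 6: 6 + 5 + 8 + 2 = 21
3 - 7 - 2 - 5 - 6: 6 + 5 + 6 + 4 = 21
3 - 7 - 2 - 1 - 6: 6 + 5 + 7 + 4 = 22
3 - 7 - 2 - 1 - 4 - 6: 6 + 5 + 7 + 5 + 2 = 25
3 - 7 - 6: 6 + 5 = 11
Best route has total 11.

11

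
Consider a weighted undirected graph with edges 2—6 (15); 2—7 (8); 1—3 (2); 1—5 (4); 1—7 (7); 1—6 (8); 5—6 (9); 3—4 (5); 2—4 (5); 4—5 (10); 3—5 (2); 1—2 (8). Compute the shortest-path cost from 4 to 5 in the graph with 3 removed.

10

Some routes from 4 to 5 avoiding 3:
4 - 2 - 1 - 5: 5 + 8 + 4 = 17
4 - 2 - 7 - 1 - 5: 5 + 8 + 7 + 4 = 24
4 - 5: 10
4 - 2 - 6 - 5: 5 + 15 + 9 = 29
4 - 2 - 1 - 6 - 5: 5 + 8 + 8 + 9 = 30
Best route has total 10.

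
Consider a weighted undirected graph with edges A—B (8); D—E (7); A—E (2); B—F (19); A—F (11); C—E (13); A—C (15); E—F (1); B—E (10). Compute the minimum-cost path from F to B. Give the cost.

A few of the F→B routes:
F -> E -> A -> B: 1 + 2 + 8 = 11
F -> E -> B: 1 + 10 = 11
F -> B: 19
Shortest: 11.

11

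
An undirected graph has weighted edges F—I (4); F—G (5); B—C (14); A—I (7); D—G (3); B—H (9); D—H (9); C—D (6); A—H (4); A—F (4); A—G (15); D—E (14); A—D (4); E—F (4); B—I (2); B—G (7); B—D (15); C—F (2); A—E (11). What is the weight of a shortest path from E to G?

9

A few of the E→G routes:
E → F → I → B → G: 4 + 4 + 2 + 7 = 17
E → F → G: 4 + 5 = 9
E → F → A → D → G: 4 + 4 + 4 + 3 = 15
E → A → D → G: 11 + 4 + 3 = 18
E → F → C → D → G: 4 + 2 + 6 + 3 = 15
E → D → G: 14 + 3 = 17
Best route has total 9.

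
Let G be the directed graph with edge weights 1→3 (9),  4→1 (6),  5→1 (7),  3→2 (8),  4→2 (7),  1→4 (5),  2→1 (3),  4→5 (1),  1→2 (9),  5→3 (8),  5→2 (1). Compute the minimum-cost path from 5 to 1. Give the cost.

4

Paths from 5 to 1:
5 -> 2 -> 1: 1 + 3 = 4
5 -> 1: 7
5 -> 3 -> 2 -> 1: 8 + 8 + 3 = 19
The minimum is 4.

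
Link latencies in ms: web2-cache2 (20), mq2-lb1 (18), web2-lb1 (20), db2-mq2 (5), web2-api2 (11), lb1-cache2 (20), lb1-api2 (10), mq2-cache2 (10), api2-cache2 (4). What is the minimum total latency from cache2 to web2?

15

A few of the cache2→web2 routes:
cache2 -> web2: 20
cache2 -> api2 -> lb1 -> web2: 4 + 10 + 20 = 34
cache2 -> api2 -> web2: 4 + 11 = 15
The minimum is 15 ms.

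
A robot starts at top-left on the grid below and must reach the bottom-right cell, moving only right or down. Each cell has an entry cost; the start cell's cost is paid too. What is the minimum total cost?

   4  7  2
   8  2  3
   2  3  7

Cheapest: [0,0]→[0,1]→[0,2]→[1,2]→[2,2]
  4 + 7 + 2 + 3 + 7 = 23

23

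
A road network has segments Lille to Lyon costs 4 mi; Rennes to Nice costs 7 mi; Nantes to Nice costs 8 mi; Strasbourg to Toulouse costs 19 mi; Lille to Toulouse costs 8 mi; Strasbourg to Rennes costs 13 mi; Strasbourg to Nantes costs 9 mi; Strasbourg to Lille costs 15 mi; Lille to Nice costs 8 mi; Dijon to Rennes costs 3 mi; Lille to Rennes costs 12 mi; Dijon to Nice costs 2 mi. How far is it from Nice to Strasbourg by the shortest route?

17

A few of the Nice→Strasbourg routes:
Nice → Dijon → Rennes → Lille → Strasbourg: 2 + 3 + 12 + 15 = 32
Nice → Dijon → Rennes → Strasbourg: 2 + 3 + 13 = 18
Nice → Rennes → Strasbourg: 7 + 13 = 20
Nice → Lille → Strasbourg: 8 + 15 = 23
Nice → Nantes → Strasbourg: 8 + 9 = 17
Best route has total 17 mi.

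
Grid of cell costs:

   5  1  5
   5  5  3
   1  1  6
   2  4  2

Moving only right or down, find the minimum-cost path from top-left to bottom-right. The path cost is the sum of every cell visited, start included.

18

Path r0c0 r0c1 r1c1 r2c1 r3c1 r3c2: 5 + 1 + 5 + 1 + 4 + 2 = 18.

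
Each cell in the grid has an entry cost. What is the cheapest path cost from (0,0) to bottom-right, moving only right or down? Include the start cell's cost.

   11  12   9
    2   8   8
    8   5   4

30

One optimal route is [0,0] → [1,0] → [1,1] → [2,1] → [2,2].
Its cost is 11 + 2 + 8 + 5 + 4 = 30.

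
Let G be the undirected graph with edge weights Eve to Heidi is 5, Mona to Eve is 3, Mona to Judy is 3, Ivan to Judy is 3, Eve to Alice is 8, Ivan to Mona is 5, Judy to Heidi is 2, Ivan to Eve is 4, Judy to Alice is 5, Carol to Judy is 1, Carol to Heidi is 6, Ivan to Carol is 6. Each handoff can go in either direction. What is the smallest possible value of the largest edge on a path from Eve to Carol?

A few of the Eve→Carol routes:
Eve -> Mona -> Judy -> Carol: max(3, 3, 1) = 3
Eve -> Mona -> Ivan -> Judy -> Carol: max(3, 5, 3, 1) = 5
Eve -> Mona -> Judy -> Heidi -> Carol: max(3, 3, 2, 6) = 6
Eve -> Ivan -> Mona -> Judy -> Carol: max(4, 5, 3, 1) = 5
Eve -> Ivan -> Judy -> Carol: max(4, 3, 1) = 4
Eve -> Heidi -> Judy -> Carol: max(5, 2, 1) = 5
The minimum achievable maximum is 3.

3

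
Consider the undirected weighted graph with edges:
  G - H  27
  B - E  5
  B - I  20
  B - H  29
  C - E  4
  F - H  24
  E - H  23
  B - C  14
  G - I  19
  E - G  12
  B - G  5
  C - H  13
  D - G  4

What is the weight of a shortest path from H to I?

42

A few of the H→I routes:
H→C→E→B→G→I: 13 + 4 + 5 + 5 + 19 = 46
H→C→E→B→I: 13 + 4 + 5 + 20 = 42
H→G→I: 27 + 19 = 46
H→C→B→I: 13 + 14 + 20 = 47
The minimum is 42.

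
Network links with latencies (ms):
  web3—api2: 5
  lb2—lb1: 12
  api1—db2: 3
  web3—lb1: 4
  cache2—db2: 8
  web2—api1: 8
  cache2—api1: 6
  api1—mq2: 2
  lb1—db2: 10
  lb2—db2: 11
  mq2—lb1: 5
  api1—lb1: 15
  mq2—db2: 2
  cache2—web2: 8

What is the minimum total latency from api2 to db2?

Some routes from api2 to db2:
api2→web3→lb1→db2: 5 + 4 + 10 = 19
api2→web3→lb1→mq2→db2: 5 + 4 + 5 + 2 = 16
api2→web3→lb1→api1→db2: 5 + 4 + 15 + 3 = 27
api2→web3→lb1→mq2→api1→db2: 5 + 4 + 5 + 2 + 3 = 19
The minimum is 16 ms.

16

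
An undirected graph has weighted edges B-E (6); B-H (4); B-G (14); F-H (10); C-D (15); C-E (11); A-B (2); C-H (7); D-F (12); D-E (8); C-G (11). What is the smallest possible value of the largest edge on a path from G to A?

11

Some routes from G to A:
G - C - E - B - A: max(11, 11, 6, 2) = 11
G - C - E - D - F - H - B - A: max(11, 11, 8, 12, 10, 4, 2) = 12
G - C - H - B - A: max(11, 7, 4, 2) = 11
The minimum achievable maximum is 11.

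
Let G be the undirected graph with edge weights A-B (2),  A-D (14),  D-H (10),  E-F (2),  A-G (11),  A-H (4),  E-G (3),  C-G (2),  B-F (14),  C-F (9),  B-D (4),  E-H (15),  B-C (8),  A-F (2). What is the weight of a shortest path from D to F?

A few of the D→F routes:
D - B - C - G - E - F: 4 + 8 + 2 + 3 + 2 = 19
D - B - F: 4 + 14 = 18
D - B - C - F: 4 + 8 + 9 = 21
D - A - F: 14 + 2 = 16
D - B - A - F: 4 + 2 + 2 = 8
D - H - A - F: 10 + 4 + 2 = 16
The minimum is 8.

8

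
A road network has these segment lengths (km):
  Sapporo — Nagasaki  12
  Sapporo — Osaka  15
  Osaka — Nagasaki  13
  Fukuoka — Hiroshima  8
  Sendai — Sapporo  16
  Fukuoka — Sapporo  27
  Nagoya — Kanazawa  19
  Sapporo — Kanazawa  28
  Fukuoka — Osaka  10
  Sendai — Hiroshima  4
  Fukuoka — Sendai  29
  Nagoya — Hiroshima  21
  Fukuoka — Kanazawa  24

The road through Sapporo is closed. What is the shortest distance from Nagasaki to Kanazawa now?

47

Candidate routes:
Nagasaki → Osaka → Fukuoka → Sendai → Hiroshima → Nagoya → Kanazawa: 13 + 10 + 29 + 4 + 21 + 19 = 96
Nagasaki → Osaka → Fukuoka → Hiroshima → Nagoya → Kanazawa: 13 + 10 + 8 + 21 + 19 = 71
Nagasaki → Osaka → Fukuoka → Kanazawa: 13 + 10 + 24 = 47
The minimum is 47 km.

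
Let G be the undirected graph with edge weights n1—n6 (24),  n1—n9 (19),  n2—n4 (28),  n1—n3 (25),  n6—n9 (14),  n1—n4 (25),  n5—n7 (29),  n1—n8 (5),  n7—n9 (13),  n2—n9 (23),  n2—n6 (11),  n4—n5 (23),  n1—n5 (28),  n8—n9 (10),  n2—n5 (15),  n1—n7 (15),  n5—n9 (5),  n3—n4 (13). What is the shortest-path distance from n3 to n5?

A few of the n3→n5 routes:
n3 - n4 - n5: 13 + 23 = 36
n3 - n1 - n5: 25 + 28 = 53
n3 - n1 - n9 - n5: 25 + 19 + 5 = 49
n3 - n1 - n8 - n9 - n5: 25 + 5 + 10 + 5 = 45
Shortest: 36.

36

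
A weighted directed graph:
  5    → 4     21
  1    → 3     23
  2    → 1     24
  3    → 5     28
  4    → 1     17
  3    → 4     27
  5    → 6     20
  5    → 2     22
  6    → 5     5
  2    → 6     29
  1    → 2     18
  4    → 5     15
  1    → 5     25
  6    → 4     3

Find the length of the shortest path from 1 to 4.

A few of the 1→4 routes:
1 → 3 → 4: 23 + 27 = 50
1 → 2 → 6 → 4: 18 + 29 + 3 = 50
1 → 5 → 4: 25 + 21 = 46
1 → 5 → 6 → 4: 25 + 20 + 3 = 48
The minimum is 46.

46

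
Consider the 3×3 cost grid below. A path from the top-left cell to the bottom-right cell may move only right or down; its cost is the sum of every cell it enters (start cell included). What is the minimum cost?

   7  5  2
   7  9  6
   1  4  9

28

Take r0c0→r1c0→r2c0→r2c1→r2c2 for a total of 7 + 7 + 1 + 4 + 9 = 28.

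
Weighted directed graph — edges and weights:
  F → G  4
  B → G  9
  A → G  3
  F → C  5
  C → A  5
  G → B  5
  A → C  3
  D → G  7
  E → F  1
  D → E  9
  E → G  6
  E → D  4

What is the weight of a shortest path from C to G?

8

Paths from C to G:
C→A→G: 5 + 3 = 8
Shortest: 8.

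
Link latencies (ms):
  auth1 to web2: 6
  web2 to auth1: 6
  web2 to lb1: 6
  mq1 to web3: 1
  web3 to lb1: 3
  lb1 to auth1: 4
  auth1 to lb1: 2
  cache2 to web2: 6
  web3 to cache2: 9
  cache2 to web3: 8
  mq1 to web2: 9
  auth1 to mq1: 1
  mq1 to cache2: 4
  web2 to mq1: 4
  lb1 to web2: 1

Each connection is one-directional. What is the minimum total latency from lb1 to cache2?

9

Checking several routes:
lb1-auth1-mq1-web3-cache2: 4 + 1 + 1 + 9 = 15
lb1-web2-auth1-mq1-cache2: 1 + 6 + 1 + 4 = 12
lb1-web2-mq1-cache2: 1 + 4 + 4 = 9
lb1-auth1-mq1-cache2: 4 + 1 + 4 = 9
The minimum is 9 ms.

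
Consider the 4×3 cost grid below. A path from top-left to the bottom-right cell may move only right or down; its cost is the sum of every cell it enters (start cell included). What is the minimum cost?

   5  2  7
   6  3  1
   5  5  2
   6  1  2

15

Take r0c0→r0c1→r1c1→r1c2→r2c2→r3c2 for a total of 5 + 2 + 3 + 1 + 2 + 2 = 15.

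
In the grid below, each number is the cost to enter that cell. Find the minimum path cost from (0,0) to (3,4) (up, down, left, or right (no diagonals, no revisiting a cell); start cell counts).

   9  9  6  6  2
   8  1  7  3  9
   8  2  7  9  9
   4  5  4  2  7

38

Cheapest: [0,0]→[1,0]→[1,1]→[2,1]→[3,1]→[3,2]→[3,3]→[3,4]
  9 + 8 + 1 + 2 + 5 + 4 + 2 + 7 = 38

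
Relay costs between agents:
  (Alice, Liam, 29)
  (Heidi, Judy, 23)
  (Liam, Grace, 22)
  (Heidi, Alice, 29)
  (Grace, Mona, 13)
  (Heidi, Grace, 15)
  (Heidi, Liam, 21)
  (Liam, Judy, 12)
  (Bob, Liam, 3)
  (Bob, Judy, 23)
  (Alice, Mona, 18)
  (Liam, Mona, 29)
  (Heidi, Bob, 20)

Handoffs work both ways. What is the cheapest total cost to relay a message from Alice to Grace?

31

Comparing a few candidate routes:
Alice → Liam → Grace: 29 + 22 = 51
Alice → Liam → Heidi → Grace: 29 + 21 + 15 = 65
Alice → Heidi → Grace: 29 + 15 = 44
Alice → Mona → Grace: 18 + 13 = 31
The minimum is 31.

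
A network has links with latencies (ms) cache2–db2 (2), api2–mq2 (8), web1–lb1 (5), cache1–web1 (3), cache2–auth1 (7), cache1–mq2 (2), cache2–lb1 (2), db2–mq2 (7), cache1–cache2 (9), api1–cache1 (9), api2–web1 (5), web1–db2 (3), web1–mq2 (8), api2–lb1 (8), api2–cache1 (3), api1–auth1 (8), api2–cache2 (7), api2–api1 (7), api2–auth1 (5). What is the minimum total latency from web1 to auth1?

Comparing a few candidate routes:
web1-db2-cache2-auth1: 3 + 2 + 7 = 12
web1-api2-auth1: 5 + 5 = 10
web1-lb1-cache2-auth1: 5 + 2 + 7 = 14
web1-cache1-api2-auth1: 3 + 3 + 5 = 11
Best route has total 10 ms.

10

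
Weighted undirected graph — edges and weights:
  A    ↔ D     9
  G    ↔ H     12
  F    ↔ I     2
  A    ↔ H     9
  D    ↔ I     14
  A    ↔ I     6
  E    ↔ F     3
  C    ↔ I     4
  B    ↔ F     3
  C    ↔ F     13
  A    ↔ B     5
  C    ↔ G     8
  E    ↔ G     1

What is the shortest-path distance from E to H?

Comparing a few candidate routes:
E - F - I - C - G - H: 3 + 2 + 4 + 8 + 12 = 29
E - G - C - I - F - B - A - H: 1 + 8 + 4 + 2 + 3 + 5 + 9 = 32
E - F - B - A - H: 3 + 3 + 5 + 9 = 20
E - G - H: 1 + 12 = 13
E - G - C - I - A - H: 1 + 8 + 4 + 6 + 9 = 28
E - F - I - A - H: 3 + 2 + 6 + 9 = 20
Shortest: 13.

13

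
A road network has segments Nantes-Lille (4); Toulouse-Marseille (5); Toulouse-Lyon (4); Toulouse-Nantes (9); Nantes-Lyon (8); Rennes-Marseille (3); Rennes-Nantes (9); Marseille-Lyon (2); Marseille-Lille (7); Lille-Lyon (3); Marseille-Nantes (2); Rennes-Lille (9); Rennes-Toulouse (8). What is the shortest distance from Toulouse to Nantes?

Comparing a few candidate routes:
Toulouse-Marseille-Nantes: 5 + 2 = 7
Toulouse-Nantes: 9
Toulouse-Lyon-Marseille-Nantes: 4 + 2 + 2 = 8
The minimum is 7 km.

7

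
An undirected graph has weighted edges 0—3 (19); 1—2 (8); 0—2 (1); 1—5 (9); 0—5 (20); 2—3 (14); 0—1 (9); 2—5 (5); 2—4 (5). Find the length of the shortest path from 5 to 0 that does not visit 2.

18

Paths from 5 to 0 avoiding 2:
5→0: 20
5→1→0: 9 + 9 = 18
Best route has total 18.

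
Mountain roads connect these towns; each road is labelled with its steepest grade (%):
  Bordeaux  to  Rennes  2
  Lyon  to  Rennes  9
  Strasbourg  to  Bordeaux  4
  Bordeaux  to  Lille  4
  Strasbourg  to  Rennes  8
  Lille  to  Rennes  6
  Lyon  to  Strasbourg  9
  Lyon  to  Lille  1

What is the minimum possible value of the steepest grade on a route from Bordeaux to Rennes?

Checking several routes:
Bordeaux-Strasbourg-Rennes: max(4, 8) = 8
Bordeaux-Rennes: max(2) = 2
Bordeaux-Lille-Rennes: max(4, 6) = 6
Smallest bottleneck: 2%.

2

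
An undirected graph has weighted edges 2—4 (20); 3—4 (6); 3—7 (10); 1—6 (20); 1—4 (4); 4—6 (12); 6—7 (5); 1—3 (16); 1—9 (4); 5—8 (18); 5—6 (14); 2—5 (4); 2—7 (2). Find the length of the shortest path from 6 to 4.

Comparing a few candidate routes:
6→4: 12
6→7→3→4: 5 + 10 + 6 = 21
6→7→2→4: 5 + 2 + 20 = 27
6→1→4: 20 + 4 = 24
Best route has total 12.

12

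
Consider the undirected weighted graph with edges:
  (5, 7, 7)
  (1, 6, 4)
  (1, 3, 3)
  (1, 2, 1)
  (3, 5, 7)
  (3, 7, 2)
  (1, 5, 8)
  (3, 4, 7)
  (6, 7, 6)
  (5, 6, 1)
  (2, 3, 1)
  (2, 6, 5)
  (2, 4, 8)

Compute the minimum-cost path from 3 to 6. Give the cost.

6

A few of the 3→6 routes:
3 - 7 - 6: 2 + 6 = 8
3 - 1 - 6: 3 + 4 = 7
3 - 1 - 2 - 6: 3 + 1 + 5 = 9
3 - 2 - 6: 1 + 5 = 6
3 - 5 - 6: 7 + 1 = 8
3 - 2 - 1 - 6: 1 + 1 + 4 = 6
The minimum is 6.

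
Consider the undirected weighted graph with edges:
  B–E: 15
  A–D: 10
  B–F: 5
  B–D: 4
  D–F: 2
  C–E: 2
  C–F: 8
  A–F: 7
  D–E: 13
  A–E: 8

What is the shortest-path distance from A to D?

Checking several routes:
A-F-B-D: 7 + 5 + 4 = 16
A-E-C-F-D: 8 + 2 + 8 + 2 = 20
A-D: 10
A-F-D: 7 + 2 = 9
The minimum is 9.

9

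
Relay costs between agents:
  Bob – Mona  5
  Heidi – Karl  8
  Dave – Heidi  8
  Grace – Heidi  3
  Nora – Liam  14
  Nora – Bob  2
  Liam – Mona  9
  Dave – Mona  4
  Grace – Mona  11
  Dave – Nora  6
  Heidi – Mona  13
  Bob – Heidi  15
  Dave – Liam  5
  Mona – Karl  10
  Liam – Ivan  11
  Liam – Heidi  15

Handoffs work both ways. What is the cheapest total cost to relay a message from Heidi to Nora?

Comparing a few candidate routes:
Heidi - Bob - Nora: 15 + 2 = 17
Heidi - Dave - Mona - Bob - Nora: 8 + 4 + 5 + 2 = 19
Heidi - Dave - Nora: 8 + 6 = 14
Shortest: 14.

14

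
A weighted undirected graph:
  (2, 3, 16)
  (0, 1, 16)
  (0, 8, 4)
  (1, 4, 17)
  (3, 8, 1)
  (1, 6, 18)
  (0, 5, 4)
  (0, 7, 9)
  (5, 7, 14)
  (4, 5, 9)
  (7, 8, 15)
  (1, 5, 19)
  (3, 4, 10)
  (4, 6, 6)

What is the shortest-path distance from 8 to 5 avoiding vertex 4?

Checking several routes:
8→0→5: 4 + 4 = 8
8→0→7→5: 4 + 9 + 14 = 27
8→7→0→5: 15 + 9 + 4 = 28
The minimum is 8.

8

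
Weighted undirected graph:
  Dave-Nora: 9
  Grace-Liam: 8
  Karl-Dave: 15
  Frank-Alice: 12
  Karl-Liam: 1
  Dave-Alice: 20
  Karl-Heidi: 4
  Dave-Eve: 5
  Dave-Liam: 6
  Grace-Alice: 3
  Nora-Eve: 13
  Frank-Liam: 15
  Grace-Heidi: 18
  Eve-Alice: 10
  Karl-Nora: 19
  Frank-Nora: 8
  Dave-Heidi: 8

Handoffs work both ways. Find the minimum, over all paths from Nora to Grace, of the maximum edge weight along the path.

9

Some routes from Nora to Grace:
Nora → Dave → Heidi → Karl → Liam → Grace: max(9, 8, 4, 1, 8) = 9
Nora → Dave → Eve → Alice → Grace: max(9, 5, 10, 3) = 10
Nora → Dave → Liam → Grace: max(9, 6, 8) = 9
Best route has worst link 9.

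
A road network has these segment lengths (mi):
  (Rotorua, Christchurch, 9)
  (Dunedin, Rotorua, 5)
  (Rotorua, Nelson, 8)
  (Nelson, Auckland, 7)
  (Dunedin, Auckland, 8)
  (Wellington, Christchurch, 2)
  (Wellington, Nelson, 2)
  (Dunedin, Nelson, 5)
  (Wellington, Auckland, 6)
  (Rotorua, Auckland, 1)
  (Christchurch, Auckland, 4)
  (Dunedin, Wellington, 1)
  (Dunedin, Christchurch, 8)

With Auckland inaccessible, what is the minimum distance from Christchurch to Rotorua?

Some routes from Christchurch to Rotorua avoiding Auckland:
Christchurch -> Rotorua: 9
Christchurch -> Wellington -> Nelson -> Rotorua: 2 + 2 + 8 = 12
Christchurch -> Wellington -> Dunedin -> Rotorua: 2 + 1 + 5 = 8
Christchurch -> Wellington -> Nelson -> Dunedin -> Rotorua: 2 + 2 + 5 + 5 = 14
Christchurch -> Dunedin -> Rotorua: 8 + 5 = 13
Best route has total 8 mi.

8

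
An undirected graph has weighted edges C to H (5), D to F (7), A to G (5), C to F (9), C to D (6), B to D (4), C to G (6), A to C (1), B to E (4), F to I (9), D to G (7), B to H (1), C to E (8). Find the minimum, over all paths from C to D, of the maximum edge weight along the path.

5

Comparing a few candidate routes:
C → D: max(6) = 6
C → G → D: max(6, 7) = 7
C → E → B → D: max(8, 4, 4) = 8
C → A → G → D: max(1, 5, 7) = 7
C → H → B → D: max(5, 1, 4) = 5
The minimum achievable maximum is 5.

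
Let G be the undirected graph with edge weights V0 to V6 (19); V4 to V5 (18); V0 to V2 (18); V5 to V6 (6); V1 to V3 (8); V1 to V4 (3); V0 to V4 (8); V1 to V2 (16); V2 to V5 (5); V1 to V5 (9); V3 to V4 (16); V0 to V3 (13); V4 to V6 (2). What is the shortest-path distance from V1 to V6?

Checking several routes:
V1 -> V5 -> V6: 9 + 6 = 15
V1 -> V2 -> V5 -> V6: 16 + 5 + 6 = 27
V1 -> V4 -> V6: 3 + 2 = 5
V1 -> V5 -> V4 -> V6: 9 + 18 + 2 = 29
V1 -> V3 -> V4 -> V6: 8 + 16 + 2 = 26
V1 -> V4 -> V5 -> V6: 3 + 18 + 6 = 27
The minimum is 5.

5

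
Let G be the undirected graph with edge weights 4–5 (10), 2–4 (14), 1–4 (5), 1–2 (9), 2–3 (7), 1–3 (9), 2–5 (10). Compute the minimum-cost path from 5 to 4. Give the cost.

10

Comparing a few candidate routes:
5 - 2 - 4: 10 + 14 = 24
5 - 4: 10
5 - 2 - 1 - 4: 10 + 9 + 5 = 24
The minimum is 10.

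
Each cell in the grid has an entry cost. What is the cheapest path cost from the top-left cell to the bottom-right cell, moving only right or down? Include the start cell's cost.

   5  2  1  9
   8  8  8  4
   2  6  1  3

Take (0,0) (0,1) (0,2) (1,2) (2,2) (2,3) for a total of 5 + 2 + 1 + 8 + 1 + 3 = 20.
(Top row then right column would cost 24.)

20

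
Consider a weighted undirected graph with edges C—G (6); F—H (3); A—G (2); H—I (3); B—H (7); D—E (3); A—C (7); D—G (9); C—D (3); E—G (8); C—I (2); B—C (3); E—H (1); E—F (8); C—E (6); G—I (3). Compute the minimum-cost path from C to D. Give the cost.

3

Some routes from C to D:
C-I-G-D: 2 + 3 + 9 = 14
C-B-H-E-D: 3 + 7 + 1 + 3 = 14
C-D: 3
C-E-D: 6 + 3 = 9
C-I-H-E-D: 2 + 3 + 1 + 3 = 9
The minimum is 3.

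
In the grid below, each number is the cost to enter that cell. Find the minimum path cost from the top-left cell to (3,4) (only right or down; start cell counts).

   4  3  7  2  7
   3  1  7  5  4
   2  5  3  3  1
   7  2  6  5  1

21

One optimal route is r0c0 -> r0c1 -> r1c1 -> r2c1 -> r2c2 -> r2c3 -> r2c4 -> r3c4.
Its cost is 4 + 3 + 1 + 5 + 3 + 3 + 1 + 1 = 21.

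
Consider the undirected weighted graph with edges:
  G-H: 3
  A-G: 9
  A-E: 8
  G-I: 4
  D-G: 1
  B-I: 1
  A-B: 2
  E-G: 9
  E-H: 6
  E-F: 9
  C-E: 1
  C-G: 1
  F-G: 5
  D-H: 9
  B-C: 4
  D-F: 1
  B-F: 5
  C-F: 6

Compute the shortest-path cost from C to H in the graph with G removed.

A few of the C→H routes:
C -> F -> D -> H: 6 + 1 + 9 = 16
C -> E -> H: 1 + 6 = 7
C -> F -> E -> H: 6 + 9 + 6 = 21
C -> B -> F -> D -> H: 4 + 5 + 1 + 9 = 19
C -> B -> A -> E -> H: 4 + 2 + 8 + 6 = 20
C -> E -> F -> D -> H: 1 + 9 + 1 + 9 = 20
The minimum is 7.

7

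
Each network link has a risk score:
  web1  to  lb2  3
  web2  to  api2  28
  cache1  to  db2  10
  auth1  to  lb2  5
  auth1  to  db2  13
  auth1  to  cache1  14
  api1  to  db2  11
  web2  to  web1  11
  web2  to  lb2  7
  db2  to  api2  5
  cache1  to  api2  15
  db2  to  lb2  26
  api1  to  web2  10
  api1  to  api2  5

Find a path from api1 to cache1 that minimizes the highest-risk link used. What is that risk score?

Checking several routes:
api1 - db2 - cache1: max(11, 10) = 11
api1 - web2 - lb2 - auth1 - db2 - cache1: max(10, 7, 5, 13, 10) = 13
api1 - api2 - db2 - cache1: max(5, 5, 10) = 10
The minimum achievable maximum is 10.

10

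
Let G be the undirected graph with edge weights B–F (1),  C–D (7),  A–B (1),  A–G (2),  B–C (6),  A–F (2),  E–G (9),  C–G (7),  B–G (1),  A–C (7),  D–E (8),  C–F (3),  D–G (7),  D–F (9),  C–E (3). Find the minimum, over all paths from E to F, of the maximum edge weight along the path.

3

A few of the E→F routes:
E -> C -> A -> B -> F: max(3, 7, 1, 1) = 7
E -> C -> B -> F: max(3, 6, 1) = 6
E -> C -> F: max(3, 3) = 3
E -> C -> B -> A -> F: max(3, 6, 1, 2) = 6
E -> C -> B -> G -> A -> F: max(3, 6, 1, 2, 2) = 6
E -> C -> A -> F: max(3, 7, 2) = 7
The minimum achievable maximum is 3.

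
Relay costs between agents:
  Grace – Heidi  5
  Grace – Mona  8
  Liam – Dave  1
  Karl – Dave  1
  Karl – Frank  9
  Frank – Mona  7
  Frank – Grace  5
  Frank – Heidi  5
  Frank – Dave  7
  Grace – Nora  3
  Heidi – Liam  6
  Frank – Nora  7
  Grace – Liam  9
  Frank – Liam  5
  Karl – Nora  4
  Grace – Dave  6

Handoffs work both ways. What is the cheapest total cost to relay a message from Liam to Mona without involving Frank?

15

Paths from Liam to Mona avoiding Frank:
Liam→Dave→Karl→Nora→Grace→Mona: 1 + 1 + 4 + 3 + 8 = 17
Liam→Grace→Mona: 9 + 8 = 17
Liam→Dave→Grace→Mona: 1 + 6 + 8 = 15
Liam→Heidi→Grace→Mona: 6 + 5 + 8 = 19
Best route has total 15.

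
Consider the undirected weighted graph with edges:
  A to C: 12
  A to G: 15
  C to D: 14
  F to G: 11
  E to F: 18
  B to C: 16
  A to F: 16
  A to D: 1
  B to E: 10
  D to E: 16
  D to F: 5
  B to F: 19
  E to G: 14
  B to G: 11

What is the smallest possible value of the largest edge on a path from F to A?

5

Checking several routes:
F - G - A: max(11, 15) = 15
F - D - A: max(5, 1) = 5
F - D - C - A: max(5, 14, 12) = 14
F - G - B - C - D - A: max(11, 11, 16, 14, 1) = 16
Smallest bottleneck: 5.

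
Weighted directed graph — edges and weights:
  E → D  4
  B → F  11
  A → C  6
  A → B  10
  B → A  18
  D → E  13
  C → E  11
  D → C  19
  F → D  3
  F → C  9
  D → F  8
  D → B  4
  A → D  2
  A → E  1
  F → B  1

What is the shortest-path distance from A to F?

Some routes from A to F:
A - D - F: 2 + 8 = 10
A - D - B - F: 2 + 4 + 11 = 17
A - E - D - F: 1 + 4 + 8 = 13
A - B - F: 10 + 11 = 21
A - E - D - B - F: 1 + 4 + 4 + 11 = 20
Best route has total 10.

10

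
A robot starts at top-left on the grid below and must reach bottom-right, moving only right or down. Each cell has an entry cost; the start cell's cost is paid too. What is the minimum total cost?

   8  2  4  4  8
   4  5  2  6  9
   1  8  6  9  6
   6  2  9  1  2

33

Cheapest: r0c0 → r1c0 → r2c0 → r3c0 → r3c1 → r3c2 → r3c3 → r3c4
  8 + 4 + 1 + 6 + 2 + 9 + 1 + 2 = 33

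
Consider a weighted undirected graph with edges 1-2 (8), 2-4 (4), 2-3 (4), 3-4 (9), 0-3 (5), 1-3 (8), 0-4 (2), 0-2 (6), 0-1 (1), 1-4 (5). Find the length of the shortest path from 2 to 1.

Checking several routes:
2-1: 8
2-4-0-1: 4 + 2 + 1 = 7
2-4-1: 4 + 5 = 9
2-0-1: 6 + 1 = 7
Shortest: 7.

7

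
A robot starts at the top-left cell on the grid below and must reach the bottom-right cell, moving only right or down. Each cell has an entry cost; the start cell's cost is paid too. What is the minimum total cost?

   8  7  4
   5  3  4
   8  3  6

Path (0,0) -> (1,0) -> (1,1) -> (2,1) -> (2,2): 8 + 5 + 3 + 3 + 6 = 25.
(Top row then right column would cost 29.)

25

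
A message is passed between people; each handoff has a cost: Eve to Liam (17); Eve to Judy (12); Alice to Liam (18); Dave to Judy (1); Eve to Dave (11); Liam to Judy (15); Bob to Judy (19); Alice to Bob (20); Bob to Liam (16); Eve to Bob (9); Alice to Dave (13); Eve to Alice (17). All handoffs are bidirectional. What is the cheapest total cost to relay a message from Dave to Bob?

20

Some routes from Dave to Bob:
Dave -> Judy -> Bob: 1 + 19 = 20
Dave -> Judy -> Eve -> Bob: 1 + 12 + 9 = 22
Dave -> Judy -> Liam -> Bob: 1 + 15 + 16 = 32
Dave -> Eve -> Bob: 11 + 9 = 20
Shortest: 20.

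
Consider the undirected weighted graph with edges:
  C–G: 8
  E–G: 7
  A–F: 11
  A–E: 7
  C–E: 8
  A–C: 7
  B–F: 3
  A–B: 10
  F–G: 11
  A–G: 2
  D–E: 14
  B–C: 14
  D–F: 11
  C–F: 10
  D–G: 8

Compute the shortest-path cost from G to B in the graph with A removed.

14

Some routes from G to B avoiding A:
G - F - B: 11 + 3 = 14
G - C - B: 8 + 14 = 22
G - C - F - B: 8 + 10 + 3 = 21
G - D - F - B: 8 + 11 + 3 = 22
The minimum is 14.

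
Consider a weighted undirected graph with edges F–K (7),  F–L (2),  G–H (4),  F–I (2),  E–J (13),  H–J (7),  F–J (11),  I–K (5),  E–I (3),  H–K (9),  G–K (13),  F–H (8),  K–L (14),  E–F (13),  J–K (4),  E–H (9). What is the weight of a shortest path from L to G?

Some routes from L to G:
L -> F -> H -> G: 2 + 8 + 4 = 14
L -> F -> I -> K -> G: 2 + 2 + 5 + 13 = 22
L -> F -> I -> E -> H -> G: 2 + 2 + 3 + 9 + 4 = 20
L -> F -> K -> G: 2 + 7 + 13 = 22
L -> F -> I -> K -> H -> G: 2 + 2 + 5 + 9 + 4 = 22
L -> F -> K -> H -> G: 2 + 7 + 9 + 4 = 22
The minimum is 14.

14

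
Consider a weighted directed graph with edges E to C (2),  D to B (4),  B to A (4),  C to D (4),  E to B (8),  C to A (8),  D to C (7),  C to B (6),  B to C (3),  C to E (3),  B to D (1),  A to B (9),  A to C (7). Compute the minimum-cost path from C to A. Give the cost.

8

Comparing a few candidate routes:
C → B → A: 6 + 4 = 10
C → D → B → A: 4 + 4 + 4 = 12
C → A: 8
The minimum is 8.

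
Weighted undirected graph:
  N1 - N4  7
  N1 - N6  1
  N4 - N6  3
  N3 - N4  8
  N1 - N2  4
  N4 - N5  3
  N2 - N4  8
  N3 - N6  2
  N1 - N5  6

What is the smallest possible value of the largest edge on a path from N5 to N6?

Some routes from N5 to N6:
N5 -> N1 -> N6: max(6, 1) = 6
N5 -> N4 -> N6: max(3, 3) = 3
N5 -> N4 -> N1 -> N6: max(3, 7, 1) = 7
N5 -> N1 -> N4 -> N3 -> N6: max(6, 7, 8, 2) = 8
N5 -> N1 -> N4 -> N6: max(6, 7, 3) = 7
The minimum achievable maximum is 3.

3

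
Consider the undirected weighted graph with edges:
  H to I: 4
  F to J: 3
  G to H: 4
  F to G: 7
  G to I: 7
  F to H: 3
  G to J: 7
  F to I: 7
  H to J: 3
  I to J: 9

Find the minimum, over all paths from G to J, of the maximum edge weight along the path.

Checking several routes:
G → F → I → H → J: max(7, 7, 4, 3) = 7
G → H → J: max(4, 3) = 4
G → F → J: max(7, 3) = 7
G → F → H → J: max(7, 3, 3) = 7
G → J: max(7) = 7
G → H → F → J: max(4, 3, 3) = 4
Smallest bottleneck: 4.

4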